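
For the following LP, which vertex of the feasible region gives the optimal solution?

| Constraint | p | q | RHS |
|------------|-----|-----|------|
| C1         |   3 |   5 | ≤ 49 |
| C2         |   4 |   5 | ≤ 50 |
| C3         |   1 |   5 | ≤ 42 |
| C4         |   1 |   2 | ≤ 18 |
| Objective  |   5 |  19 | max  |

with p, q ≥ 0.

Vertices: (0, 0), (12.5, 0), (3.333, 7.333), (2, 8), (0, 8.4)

Evaluate the objective at each vertex of the feasible region:
  z(0, 0) = 0
  z(12.5, 0) = 62.5
  z(3.333, 7.333) = 156
  z(2, 8) = 162  ←
  z(0, 8.4) = 159.6
The maximum is at p = 2, q = 8.

(2, 8)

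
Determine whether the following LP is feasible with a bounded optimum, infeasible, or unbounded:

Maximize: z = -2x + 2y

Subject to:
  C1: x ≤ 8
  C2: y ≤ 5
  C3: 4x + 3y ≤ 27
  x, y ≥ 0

Feasible with a bounded optimal solution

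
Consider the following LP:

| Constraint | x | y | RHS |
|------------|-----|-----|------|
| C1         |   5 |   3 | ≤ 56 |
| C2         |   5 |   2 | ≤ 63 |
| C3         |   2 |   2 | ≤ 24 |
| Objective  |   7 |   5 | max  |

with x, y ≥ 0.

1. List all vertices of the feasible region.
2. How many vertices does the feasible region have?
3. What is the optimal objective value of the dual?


1. (0, 0), (11.2, 0), (10, 2), (0, 12)
2. 4
3. 80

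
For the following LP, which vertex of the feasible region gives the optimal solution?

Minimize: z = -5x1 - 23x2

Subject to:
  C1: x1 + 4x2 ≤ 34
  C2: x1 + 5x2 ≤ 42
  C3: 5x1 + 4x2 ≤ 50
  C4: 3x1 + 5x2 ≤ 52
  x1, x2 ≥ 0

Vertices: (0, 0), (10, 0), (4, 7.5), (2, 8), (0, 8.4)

Evaluate the objective at each vertex of the feasible region:
  z(0, 0) = 0
  z(10, 0) = -50
  z(4, 7.5) = -192.5
  z(2, 8) = -194  ←
  z(0, 8.4) = -193.2
The minimum is at x1 = 2, x2 = 8.

(2, 8)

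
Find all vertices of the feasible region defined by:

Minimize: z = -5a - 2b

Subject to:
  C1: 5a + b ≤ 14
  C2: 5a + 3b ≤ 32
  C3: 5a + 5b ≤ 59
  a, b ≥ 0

(0, 0), (2.8, 0), (1, 9), (0, 10.67)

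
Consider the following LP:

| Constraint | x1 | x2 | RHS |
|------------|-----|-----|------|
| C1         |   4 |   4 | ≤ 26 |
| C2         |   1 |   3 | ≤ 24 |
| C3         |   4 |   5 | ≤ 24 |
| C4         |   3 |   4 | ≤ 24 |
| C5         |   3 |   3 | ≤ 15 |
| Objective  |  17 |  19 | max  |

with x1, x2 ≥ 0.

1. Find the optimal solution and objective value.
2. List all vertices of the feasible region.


1. x1 = 1, x2 = 4, z = 93
2. (0, 0), (5, 0), (1, 4), (0, 4.8)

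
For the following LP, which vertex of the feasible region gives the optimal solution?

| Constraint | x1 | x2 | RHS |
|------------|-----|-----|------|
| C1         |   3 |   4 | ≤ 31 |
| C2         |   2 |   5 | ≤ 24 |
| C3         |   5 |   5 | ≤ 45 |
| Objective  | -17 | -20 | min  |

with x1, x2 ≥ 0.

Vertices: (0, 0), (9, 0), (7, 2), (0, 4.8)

Evaluate the objective at each vertex of the feasible region:
  z(0, 0) = 0
  z(9, 0) = -153
  z(7, 2) = -159  ←
  z(0, 4.8) = -96
The minimum is at x1 = 7, x2 = 2.

(7, 2)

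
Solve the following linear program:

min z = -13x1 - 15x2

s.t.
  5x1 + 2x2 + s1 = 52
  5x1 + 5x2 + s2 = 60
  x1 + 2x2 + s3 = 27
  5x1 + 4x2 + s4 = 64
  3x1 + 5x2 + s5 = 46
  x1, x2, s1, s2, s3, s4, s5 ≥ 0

Evaluate the objective at each vertex of the feasible region:
  z(0, 0) = 0
  z(10.4, 0) = -135.2
  z(9.333, 2.667) = -161.3
  z(7, 5) = -166  ←
  z(0, 9.2) = -138
The minimum is at x1 = 7, x2 = 5.

x1 = 7, x2 = 5, z = -166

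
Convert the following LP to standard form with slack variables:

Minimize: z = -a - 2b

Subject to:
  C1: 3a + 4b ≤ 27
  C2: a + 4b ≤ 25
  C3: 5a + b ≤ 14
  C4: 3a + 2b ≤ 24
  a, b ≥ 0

min z = -a - 2b

s.t.
  3a + 4b + s1 = 27
  a + 4b + s2 = 25
  5a + b + s3 = 14
  3a + 2b + s4 = 24
  a, b, s1, s2, s3, s4 ≥ 0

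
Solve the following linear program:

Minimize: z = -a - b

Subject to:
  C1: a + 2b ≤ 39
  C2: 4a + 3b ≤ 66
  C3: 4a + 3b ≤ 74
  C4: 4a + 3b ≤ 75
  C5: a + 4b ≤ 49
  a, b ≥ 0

Evaluate the objective at each vertex of the feasible region:
  z(0, 0) = 0
  z(16.5, 0) = -16.5
  z(9, 10) = -19  ←
  z(0, 12.25) = -12.25
The minimum is at a = 9, b = 10.

a = 9, b = 10, z = -19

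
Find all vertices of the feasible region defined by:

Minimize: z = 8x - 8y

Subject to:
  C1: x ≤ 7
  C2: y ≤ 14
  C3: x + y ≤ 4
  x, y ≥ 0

(0, 0), (4, 0), (0, 4)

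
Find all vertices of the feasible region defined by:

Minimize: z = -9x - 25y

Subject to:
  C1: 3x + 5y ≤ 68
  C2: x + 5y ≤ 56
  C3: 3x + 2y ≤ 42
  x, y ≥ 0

(0, 0), (14, 0), (8.222, 8.667), (6, 10), (0, 11.2)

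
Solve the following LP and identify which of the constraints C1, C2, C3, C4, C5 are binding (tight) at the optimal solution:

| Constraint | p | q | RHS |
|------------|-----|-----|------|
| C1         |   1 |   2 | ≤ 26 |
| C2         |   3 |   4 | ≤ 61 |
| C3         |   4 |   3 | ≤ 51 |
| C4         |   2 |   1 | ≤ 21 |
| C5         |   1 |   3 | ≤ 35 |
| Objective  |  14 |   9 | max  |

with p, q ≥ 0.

At p = 6, q = 9, compute slack b - a·x for each constraint:
  C1: 26 − 24 = 2  (slack)
  C2: 61 − 54 = 7  (slack)
  C3: 51 − 51 = 0  (binding)
  C4: 21 − 21 = 0  (binding)
  C5: 35 − 33 = 2  (slack)

Optimal: p = 6, q = 9
Binding: C3, C4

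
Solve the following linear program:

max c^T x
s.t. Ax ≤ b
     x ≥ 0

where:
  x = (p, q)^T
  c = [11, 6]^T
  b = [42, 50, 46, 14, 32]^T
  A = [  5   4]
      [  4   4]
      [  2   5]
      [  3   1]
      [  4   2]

Evaluate the objective at each vertex of the feasible region:
  z(0, 0) = 0
  z(4.667, 0) = 51.33
  z(2, 8) = 70  ←
  z(1.529, 8.588) = 68.35
  z(0, 9.2) = 55.2
The maximum is at p = 2, q = 8.

p = 2, q = 8, z = 70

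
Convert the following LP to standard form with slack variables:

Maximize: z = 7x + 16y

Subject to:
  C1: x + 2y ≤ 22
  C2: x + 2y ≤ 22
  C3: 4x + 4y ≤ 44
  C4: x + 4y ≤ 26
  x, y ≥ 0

max z = 7x + 16y

s.t.
  x + 2y + s1 = 22
  x + 2y + s2 = 22
  4x + 4y + s3 = 44
  x + 4y + s4 = 26
  x, y, s1, s2, s3, s4 ≥ 0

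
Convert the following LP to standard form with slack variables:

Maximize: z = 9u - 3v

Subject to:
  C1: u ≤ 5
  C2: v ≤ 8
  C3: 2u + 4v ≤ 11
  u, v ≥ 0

max z = 9u - 3v

s.t.
  u + s1 = 5
  v + s2 = 8
  2u + 4v + s3 = 11
  u, v, s1, s2, s3 ≥ 0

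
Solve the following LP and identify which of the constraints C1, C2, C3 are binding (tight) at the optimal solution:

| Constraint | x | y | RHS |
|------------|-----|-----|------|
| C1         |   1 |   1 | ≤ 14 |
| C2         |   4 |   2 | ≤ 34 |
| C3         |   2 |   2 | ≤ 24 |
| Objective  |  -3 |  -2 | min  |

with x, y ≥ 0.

At x = 5, y = 7, compute slack b - a·x for each constraint:
  C1: 14 − 12 = 2  (slack)
  C2: 34 − 34 = 0  (binding)
  C3: 24 − 24 = 0  (binding)

Optimal: x = 5, y = 7
Binding: C2, C3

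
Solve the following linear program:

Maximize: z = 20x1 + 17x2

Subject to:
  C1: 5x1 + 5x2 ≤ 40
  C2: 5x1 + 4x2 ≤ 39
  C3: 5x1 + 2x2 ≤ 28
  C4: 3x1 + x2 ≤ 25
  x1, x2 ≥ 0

Evaluate the objective at each vertex of the feasible region:
  z(0, 0) = 0
  z(5.6, 0) = 112
  z(4, 4) = 148  ←
  z(0, 8) = 136
The maximum is at x1 = 4, x2 = 4.

x1 = 4, x2 = 4, z = 148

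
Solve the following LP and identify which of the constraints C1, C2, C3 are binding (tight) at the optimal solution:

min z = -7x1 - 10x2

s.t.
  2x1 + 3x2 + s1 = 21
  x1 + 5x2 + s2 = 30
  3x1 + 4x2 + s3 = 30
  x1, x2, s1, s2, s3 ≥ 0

At x1 = 6, x2 = 3, compute slack b - a·x for each constraint:
  C1: 21 − 21 = 0  (binding)
  C2: 30 − 21 = 9  (slack)
  C3: 30 − 30 = 0  (binding)

Optimal: x1 = 6, x2 = 3
Binding: C1, C3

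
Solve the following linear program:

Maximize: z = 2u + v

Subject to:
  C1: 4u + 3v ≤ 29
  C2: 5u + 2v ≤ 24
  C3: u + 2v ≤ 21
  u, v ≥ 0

Evaluate the objective at each vertex of the feasible region:
  z(0, 0) = 0
  z(4.8, 0) = 9.6
  z(2, 7) = 11  ←
  z(0, 9.667) = 9.667
The maximum is at u = 2, v = 7.

u = 2, v = 7, z = 11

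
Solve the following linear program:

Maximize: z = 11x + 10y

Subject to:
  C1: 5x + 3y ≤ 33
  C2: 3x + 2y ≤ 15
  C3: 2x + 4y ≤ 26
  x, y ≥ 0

Evaluate the objective at each vertex of the feasible region:
  z(0, 0) = 0
  z(5, 0) = 55
  z(1, 6) = 71  ←
  z(0, 6.5) = 65
The maximum is at x = 1, y = 6.

x = 1, y = 6, z = 71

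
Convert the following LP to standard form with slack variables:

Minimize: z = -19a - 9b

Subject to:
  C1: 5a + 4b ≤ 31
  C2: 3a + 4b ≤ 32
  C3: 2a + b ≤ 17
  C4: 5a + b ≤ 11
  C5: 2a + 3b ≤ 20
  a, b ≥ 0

min z = -19a - 9b

s.t.
  5a + 4b + s1 = 31
  3a + 4b + s2 = 32
  2a + b + s3 = 17
  5a + b + s4 = 11
  2a + 3b + s5 = 20
  a, b, s1, s2, s3, s4, s5 ≥ 0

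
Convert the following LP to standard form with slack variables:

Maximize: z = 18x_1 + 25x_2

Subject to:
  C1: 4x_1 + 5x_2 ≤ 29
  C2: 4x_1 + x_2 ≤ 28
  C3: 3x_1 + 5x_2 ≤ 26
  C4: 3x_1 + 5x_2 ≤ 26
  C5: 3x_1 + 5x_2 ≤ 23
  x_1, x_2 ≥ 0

max z = 18x_1 + 25x_2

s.t.
  4x_1 + 5x_2 + s1 = 29
  4x_1 + x_2 + s2 = 28
  3x_1 + 5x_2 + s3 = 26
  3x_1 + 5x_2 + s4 = 26
  3x_1 + 5x_2 + s5 = 23
  x_1, x_2, s1, s2, s3, s4, s5 ≥ 0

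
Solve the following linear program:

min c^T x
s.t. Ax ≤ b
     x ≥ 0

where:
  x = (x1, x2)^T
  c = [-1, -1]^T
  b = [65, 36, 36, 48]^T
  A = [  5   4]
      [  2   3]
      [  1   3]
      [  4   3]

Evaluate the objective at each vertex of the feasible region:
  z(0, 0) = 0
  z(12, 0) = -12
  z(6, 8) = -14  ←
  z(0, 12) = -12
The minimum is at x1 = 6, x2 = 8.

x1 = 6, x2 = 8, z = -14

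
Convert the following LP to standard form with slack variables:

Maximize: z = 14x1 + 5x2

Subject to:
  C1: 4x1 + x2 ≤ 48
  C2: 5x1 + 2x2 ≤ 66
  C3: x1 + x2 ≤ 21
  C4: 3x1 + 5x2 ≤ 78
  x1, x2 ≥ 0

max z = 14x1 + 5x2

s.t.
  4x1 + x2 + s1 = 48
  5x1 + 2x2 + s2 = 66
  x1 + x2 + s3 = 21
  3x1 + 5x2 + s4 = 78
  x1, x2, s1, s2, s3, s4 ≥ 0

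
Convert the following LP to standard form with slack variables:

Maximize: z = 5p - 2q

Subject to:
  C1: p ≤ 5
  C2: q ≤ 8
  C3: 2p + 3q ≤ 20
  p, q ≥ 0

max z = 5p - 2q

s.t.
  p + s1 = 5
  q + s2 = 8
  2p + 3q + s3 = 20
  p, q, s1, s2, s3 ≥ 0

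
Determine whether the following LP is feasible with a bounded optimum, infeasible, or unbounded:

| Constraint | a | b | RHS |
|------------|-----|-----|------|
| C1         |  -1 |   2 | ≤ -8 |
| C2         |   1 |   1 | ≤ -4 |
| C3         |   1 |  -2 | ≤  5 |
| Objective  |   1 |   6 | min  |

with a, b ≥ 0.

Infeasible (no feasible solution exists)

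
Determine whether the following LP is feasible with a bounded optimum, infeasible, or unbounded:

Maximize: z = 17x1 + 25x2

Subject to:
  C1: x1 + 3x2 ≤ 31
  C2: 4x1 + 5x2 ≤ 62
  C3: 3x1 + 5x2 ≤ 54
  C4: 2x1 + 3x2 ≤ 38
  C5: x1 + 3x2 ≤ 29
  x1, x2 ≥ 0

Feasible with a bounded optimal solution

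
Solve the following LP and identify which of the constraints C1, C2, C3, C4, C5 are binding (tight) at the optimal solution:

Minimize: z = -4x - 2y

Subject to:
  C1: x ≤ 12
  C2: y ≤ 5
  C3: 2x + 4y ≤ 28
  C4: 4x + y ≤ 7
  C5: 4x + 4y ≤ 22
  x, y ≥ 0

At x = 0.5, y = 5, compute slack b - a·x for each constraint:
  C1: 12 − 0.5 = 11.5  (slack)
  C2: 5 − 5 = 0  (binding)
  C3: 28 − 21 = 7  (slack)
  C4: 7 − 7 = 0  (binding)
  C5: 22 − 22 = 0  (binding)

Optimal: x = 0.5, y = 5
Binding: C2, C4, C5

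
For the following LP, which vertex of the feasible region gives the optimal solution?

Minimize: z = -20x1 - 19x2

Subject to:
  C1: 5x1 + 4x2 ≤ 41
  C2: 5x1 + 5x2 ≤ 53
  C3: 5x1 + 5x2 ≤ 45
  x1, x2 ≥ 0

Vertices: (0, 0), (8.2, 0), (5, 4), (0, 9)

Evaluate the objective at each vertex of the feasible region:
  z(0, 0) = 0
  z(8.2, 0) = -164
  z(5, 4) = -176  ←
  z(0, 9) = -171
The minimum is at x1 = 5, x2 = 4.

(5, 4)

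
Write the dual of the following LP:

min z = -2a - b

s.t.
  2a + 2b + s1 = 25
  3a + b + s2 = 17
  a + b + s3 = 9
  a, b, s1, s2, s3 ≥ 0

Primal min cᵀx s.t. Ax ≤ b, x ≥ 0  →  Dual max −bᵀy s.t. Aᵀy ≥ −c, y ≥ 0.

Maximize: z = -25y1 - 17y2 - 9y3

Subject to:
  2y1 + 3y2 + y3 ≥ 2
  2y1 + y2 + y3 ≥ 1
  y1, y2, y3 ≥ 0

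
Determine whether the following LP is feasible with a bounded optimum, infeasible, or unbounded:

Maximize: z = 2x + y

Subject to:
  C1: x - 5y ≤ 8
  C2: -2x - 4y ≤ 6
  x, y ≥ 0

Unbounded (objective can increase without bound)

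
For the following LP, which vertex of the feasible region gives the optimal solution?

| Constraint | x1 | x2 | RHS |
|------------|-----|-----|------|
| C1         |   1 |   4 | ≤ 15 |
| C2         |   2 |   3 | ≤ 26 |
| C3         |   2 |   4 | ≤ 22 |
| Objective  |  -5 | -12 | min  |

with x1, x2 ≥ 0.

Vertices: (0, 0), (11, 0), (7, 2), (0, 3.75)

Evaluate the objective at each vertex of the feasible region:
  z(0, 0) = 0
  z(11, 0) = -55
  z(7, 2) = -59  ←
  z(0, 3.75) = -45
The minimum is at x1 = 7, x2 = 2.

(7, 2)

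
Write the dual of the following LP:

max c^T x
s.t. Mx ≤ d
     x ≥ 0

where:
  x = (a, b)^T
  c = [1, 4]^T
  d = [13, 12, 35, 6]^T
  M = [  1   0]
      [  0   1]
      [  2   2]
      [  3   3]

Primal max cᵀx s.t. Ax ≤ b, x ≥ 0  →  Dual min bᵀy s.t. Aᵀy ≥ c, y ≥ 0.

Minimize: z = 13y1 + 12y2 + 35y3 + 6y4

Subject to:
  y1 + 2y3 + 3y4 ≥ 1
  y2 + 2y3 + 3y4 ≥ 4
  y1, y2, y3, y4 ≥ 0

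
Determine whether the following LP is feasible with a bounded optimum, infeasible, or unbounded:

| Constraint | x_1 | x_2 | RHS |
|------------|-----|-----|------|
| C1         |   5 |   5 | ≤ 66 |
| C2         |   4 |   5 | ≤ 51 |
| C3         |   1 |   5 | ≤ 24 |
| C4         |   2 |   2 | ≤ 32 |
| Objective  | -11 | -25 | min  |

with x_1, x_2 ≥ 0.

Feasible with a bounded optimal solution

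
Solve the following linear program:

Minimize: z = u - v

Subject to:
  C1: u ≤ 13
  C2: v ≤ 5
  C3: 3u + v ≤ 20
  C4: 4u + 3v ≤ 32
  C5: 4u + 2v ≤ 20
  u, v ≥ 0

Evaluate the objective at each vertex of the feasible region:
  z(0, 0) = 0
  z(5, 0) = 5
  z(2.5, 5) = -2.5
  z(0, 5) = -5  ←
The minimum is at u = 0, v = 5.

u = 0, v = 5, z = -5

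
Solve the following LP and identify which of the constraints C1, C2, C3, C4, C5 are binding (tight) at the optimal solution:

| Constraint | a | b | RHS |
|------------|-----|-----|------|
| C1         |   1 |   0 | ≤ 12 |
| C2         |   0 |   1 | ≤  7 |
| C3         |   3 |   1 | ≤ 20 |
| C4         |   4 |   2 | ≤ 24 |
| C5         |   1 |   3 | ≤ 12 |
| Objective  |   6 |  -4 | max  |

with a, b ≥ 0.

At a = 6, b = 0, compute slack b - a·x for each constraint:
  C1: 12 − 6 = 6  (slack)
  C2: 7 − 0 = 7  (slack)
  C3: 20 − 18 = 2  (slack)
  C4: 24 − 24 = 0  (binding)
  C5: 12 − 6 = 6  (slack)

Optimal: a = 6, b = 0
Binding: C4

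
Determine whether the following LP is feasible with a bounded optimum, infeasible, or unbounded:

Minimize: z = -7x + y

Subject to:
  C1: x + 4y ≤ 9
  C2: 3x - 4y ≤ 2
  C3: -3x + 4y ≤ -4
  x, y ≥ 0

Infeasible (no feasible solution exists)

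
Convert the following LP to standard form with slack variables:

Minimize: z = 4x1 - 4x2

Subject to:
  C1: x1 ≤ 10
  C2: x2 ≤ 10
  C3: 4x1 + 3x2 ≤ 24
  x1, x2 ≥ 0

min z = 4x1 - 4x2

s.t.
  x1 + s1 = 10
  x2 + s2 = 10
  4x1 + 3x2 + s3 = 24
  x1, x2, s1, s2, s3 ≥ 0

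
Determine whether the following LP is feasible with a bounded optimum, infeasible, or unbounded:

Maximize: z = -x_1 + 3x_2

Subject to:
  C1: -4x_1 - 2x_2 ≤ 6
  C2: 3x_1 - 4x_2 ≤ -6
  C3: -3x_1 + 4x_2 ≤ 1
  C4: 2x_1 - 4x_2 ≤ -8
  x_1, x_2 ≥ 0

Infeasible (no feasible solution exists)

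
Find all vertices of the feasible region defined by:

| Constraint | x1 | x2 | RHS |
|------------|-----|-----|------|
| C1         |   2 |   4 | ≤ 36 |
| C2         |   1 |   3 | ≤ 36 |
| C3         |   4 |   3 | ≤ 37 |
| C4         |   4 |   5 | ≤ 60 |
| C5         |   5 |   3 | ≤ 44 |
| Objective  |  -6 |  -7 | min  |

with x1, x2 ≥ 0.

(0, 0), (8.8, 0), (7, 3), (4, 7), (0, 9)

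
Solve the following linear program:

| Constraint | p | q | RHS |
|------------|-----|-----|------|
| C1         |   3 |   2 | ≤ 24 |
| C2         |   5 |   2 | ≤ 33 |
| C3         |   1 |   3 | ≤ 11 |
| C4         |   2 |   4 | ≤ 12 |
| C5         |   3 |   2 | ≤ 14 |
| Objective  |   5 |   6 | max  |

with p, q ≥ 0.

Evaluate the objective at each vertex of the feasible region:
  z(0, 0) = 0
  z(4.667, 0) = 23.33
  z(4, 1) = 26  ←
  z(0, 3) = 18
The maximum is at p = 4, q = 1.

p = 4, q = 1, z = 26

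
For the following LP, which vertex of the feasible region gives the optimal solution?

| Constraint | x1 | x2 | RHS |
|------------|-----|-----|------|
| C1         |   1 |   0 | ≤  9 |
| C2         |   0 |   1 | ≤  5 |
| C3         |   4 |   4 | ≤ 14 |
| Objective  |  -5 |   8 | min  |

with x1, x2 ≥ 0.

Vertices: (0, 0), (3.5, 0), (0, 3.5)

Evaluate the objective at each vertex of the feasible region:
  z(0, 0) = 0
  z(3.5, 0) = -17.5  ←
  z(0, 3.5) = 28
The minimum is at x1 = 3.5, x2 = 0.

(3.5, 0)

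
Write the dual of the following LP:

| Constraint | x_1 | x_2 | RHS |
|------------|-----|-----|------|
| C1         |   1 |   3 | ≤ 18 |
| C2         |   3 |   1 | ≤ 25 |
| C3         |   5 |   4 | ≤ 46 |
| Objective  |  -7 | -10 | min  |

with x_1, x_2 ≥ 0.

Primal min cᵀx s.t. Ax ≤ b, x ≥ 0  →  Dual max −bᵀy s.t. Aᵀy ≥ −c, y ≥ 0.

Maximize: z = -18y1 - 25y2 - 46y3

Subject to:
  y1 + 3y2 + 5y3 ≥ 7
  3y1 + y2 + 4y3 ≥ 10
  y1, y2, y3 ≥ 0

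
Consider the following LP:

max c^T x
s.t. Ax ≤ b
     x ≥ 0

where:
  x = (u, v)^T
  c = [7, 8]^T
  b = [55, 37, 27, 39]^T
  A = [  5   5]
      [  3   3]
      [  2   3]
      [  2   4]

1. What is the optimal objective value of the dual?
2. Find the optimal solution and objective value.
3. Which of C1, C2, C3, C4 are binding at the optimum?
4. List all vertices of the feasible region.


1. 82
2. u = 6, v = 5, z = 82
3. C1, C3
4. (0, 0), (11, 0), (6, 5), (0, 9)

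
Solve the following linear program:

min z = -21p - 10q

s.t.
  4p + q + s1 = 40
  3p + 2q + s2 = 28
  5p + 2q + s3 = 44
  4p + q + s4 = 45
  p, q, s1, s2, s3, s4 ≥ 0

Evaluate the objective at each vertex of the feasible region:
  z(0, 0) = 0
  z(8.8, 0) = -184.8
  z(8, 2) = -188  ←
  z(0, 14) = -140
The minimum is at p = 8, q = 2.

p = 8, q = 2, z = -188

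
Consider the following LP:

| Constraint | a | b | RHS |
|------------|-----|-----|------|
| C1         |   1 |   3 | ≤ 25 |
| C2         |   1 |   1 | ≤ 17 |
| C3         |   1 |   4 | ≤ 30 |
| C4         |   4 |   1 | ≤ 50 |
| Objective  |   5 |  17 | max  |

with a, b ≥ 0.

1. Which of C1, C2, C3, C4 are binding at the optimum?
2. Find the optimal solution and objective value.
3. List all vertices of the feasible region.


1. C1, C3
2. a = 10, b = 5, z = 135
3. (0, 0), (12.5, 0), (11.36, 4.545), (10, 5), (0, 7.5)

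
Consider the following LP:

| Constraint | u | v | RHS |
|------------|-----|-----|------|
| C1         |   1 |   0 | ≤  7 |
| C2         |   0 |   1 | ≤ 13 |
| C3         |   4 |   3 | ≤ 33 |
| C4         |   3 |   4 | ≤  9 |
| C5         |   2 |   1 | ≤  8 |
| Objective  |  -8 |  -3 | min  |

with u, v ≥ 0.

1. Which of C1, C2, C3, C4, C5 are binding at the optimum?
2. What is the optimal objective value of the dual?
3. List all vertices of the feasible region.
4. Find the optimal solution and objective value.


1. C4
2. -24
3. (0, 0), (3, 0), (0, 2.25)
4. u = 3, v = 0, z = -24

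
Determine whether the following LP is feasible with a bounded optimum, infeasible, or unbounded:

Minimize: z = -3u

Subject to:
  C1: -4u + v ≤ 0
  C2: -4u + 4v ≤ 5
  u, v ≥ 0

Unbounded (objective can decrease without bound)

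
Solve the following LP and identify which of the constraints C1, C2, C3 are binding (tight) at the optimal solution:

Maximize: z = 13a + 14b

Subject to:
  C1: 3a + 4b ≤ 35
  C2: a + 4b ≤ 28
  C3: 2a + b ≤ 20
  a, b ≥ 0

At a = 9, b = 2, compute slack b - a·x for each constraint:
  C1: 35 − 35 = 0  (binding)
  C2: 28 − 17 = 11  (slack)
  C3: 20 − 20 = 0  (binding)

Optimal: a = 9, b = 2
Binding: C1, C3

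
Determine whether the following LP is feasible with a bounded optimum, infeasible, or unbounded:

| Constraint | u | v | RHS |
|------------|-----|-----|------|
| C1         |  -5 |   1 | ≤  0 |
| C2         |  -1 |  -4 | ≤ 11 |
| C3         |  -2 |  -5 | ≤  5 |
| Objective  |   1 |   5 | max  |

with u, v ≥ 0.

Unbounded (objective can increase without bound)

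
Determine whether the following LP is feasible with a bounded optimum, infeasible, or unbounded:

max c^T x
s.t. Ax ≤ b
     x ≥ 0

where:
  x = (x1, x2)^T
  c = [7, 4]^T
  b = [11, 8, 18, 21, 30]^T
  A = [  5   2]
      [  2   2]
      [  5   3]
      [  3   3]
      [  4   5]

Feasible with a bounded optimal solution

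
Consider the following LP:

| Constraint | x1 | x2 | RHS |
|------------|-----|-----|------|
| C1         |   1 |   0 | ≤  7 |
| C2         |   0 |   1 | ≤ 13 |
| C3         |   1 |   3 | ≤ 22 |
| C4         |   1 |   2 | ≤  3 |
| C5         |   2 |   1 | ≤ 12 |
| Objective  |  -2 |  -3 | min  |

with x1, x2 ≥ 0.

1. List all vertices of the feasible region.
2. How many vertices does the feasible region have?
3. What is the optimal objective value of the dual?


1. (0, 0), (3, 0), (0, 1.5)
2. 3
3. -6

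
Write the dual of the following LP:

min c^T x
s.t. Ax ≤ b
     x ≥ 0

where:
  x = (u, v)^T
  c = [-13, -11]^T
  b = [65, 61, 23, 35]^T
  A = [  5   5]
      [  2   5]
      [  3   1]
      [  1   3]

Primal min cᵀx s.t. Ax ≤ b, x ≥ 0  →  Dual max −bᵀy s.t. Aᵀy ≥ −c, y ≥ 0.

Maximize: z = -65y1 - 61y2 - 23y3 - 35y4

Subject to:
  5y1 + 2y2 + 3y3 + y4 ≥ 13
  5y1 + 5y2 + y3 + 3y4 ≥ 11
  y1, y2, y3, y4 ≥ 0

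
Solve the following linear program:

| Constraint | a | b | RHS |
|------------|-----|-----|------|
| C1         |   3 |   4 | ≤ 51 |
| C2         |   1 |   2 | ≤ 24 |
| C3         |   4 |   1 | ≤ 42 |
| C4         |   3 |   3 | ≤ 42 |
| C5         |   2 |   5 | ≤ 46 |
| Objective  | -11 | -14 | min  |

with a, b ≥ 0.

Evaluate the objective at each vertex of the feasible region:
  z(0, 0) = 0
  z(10.5, 0) = -115.5
  z(9.333, 4.667) = -168
  z(8, 6) = -172  ←
  z(0, 9.2) = -128.8
The minimum is at a = 8, b = 6.

a = 8, b = 6, z = -172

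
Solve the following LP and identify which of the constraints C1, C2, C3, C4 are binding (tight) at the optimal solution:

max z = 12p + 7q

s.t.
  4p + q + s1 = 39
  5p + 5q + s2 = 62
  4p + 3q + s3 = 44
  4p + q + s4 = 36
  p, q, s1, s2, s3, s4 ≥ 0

At p = 8, q = 4, compute slack b - a·x for each constraint:
  C1: 39 − 36 = 3  (slack)
  C2: 62 − 60 = 2  (slack)
  C3: 44 − 44 = 0  (binding)
  C4: 36 − 36 = 0  (binding)

Optimal: p = 8, q = 4
Binding: C3, C4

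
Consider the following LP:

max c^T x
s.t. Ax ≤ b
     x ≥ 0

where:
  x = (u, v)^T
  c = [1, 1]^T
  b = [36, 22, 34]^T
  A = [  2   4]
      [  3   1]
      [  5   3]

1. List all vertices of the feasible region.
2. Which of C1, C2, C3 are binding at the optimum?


1. (0, 0), (6.8, 0), (2, 8), (0, 9)
2. C1, C3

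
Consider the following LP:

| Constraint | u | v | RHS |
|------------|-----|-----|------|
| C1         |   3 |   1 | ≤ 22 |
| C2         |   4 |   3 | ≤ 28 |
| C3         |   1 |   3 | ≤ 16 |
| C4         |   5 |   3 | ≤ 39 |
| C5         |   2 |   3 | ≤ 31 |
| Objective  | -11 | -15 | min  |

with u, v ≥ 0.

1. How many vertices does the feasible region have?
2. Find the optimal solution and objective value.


1. 4
2. u = 4, v = 4, z = -104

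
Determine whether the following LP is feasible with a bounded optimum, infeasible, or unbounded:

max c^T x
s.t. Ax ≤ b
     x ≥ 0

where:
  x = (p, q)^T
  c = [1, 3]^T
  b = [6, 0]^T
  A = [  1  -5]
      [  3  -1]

Unbounded (objective can increase without bound)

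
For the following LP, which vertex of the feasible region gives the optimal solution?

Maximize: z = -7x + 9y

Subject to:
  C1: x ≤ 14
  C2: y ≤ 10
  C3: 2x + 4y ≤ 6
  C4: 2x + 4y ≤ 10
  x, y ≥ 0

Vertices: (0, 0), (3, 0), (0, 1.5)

Evaluate the objective at each vertex of the feasible region:
  z(0, 0) = 0
  z(3, 0) = -21
  z(0, 1.5) = 13.5  ←
The maximum is at x = 0, y = 1.5.

(0, 1.5)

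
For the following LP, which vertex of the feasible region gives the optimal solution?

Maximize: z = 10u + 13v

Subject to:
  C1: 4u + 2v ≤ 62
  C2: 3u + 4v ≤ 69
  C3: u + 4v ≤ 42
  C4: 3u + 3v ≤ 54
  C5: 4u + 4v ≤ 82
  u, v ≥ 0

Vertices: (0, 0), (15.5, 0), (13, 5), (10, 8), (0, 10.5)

Evaluate the objective at each vertex of the feasible region:
  z(0, 0) = 0
  z(15.5, 0) = 155
  z(13, 5) = 195
  z(10, 8) = 204  ←
  z(0, 10.5) = 136.5
The maximum is at u = 10, v = 8.

(10, 8)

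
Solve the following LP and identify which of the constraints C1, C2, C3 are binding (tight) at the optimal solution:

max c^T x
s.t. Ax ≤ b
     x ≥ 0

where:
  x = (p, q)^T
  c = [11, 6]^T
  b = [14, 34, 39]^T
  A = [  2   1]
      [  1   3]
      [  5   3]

At p = 3, q = 8, compute slack b - a·x for each constraint:
  C1: 14 − 14 = 0  (binding)
  C2: 34 − 27 = 7  (slack)
  C3: 39 − 39 = 0  (binding)

Optimal: p = 3, q = 8
Binding: C1, C3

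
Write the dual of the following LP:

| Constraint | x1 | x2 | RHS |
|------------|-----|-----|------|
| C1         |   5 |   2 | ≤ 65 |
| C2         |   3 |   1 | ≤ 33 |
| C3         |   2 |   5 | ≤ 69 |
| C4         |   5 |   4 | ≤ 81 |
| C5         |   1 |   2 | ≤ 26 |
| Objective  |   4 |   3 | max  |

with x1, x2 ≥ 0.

Primal max cᵀx s.t. Ax ≤ b, x ≥ 0  →  Dual min bᵀy s.t. Aᵀy ≥ c, y ≥ 0.

Minimize: z = 65y1 + 33y2 + 69y3 + 81y4 + 26y5

Subject to:
  5y1 + 3y2 + 2y3 + 5y4 + y5 ≥ 4
  2y1 + y2 + 5y3 + 4y4 + 2y5 ≥ 3
  y1, y2, y3, y4, y5 ≥ 0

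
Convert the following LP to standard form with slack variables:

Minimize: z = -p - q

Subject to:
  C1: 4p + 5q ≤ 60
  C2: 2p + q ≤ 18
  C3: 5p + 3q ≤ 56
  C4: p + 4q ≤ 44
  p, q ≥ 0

min z = -p - q

s.t.
  4p + 5q + s1 = 60
  2p + q + s2 = 18
  5p + 3q + s3 = 56
  p + 4q + s4 = 44
  p, q, s1, s2, s3, s4 ≥ 0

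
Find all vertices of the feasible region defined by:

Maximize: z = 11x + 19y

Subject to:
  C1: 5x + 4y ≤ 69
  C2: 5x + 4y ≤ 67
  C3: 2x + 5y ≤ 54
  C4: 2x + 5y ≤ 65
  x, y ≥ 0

(0, 0), (13.4, 0), (7, 8), (0, 10.8)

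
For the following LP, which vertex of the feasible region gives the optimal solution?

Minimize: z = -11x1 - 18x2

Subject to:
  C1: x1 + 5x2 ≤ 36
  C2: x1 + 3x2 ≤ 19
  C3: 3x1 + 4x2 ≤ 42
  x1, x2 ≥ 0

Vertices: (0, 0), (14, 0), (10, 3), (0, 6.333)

Evaluate the objective at each vertex of the feasible region:
  z(0, 0) = 0
  z(14, 0) = -154
  z(10, 3) = -164  ←
  z(0, 6.333) = -114
The minimum is at x1 = 10, x2 = 3.

(10, 3)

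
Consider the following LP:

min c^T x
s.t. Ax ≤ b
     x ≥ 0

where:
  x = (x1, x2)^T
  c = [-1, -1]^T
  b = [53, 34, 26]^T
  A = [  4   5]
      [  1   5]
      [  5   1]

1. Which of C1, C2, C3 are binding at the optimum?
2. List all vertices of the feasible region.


1. C2, C3
2. (0, 0), (5.2, 0), (4, 6), (0, 6.8)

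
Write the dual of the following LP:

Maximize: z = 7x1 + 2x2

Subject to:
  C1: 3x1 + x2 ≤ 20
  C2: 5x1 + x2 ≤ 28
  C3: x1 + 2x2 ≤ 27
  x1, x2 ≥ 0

Primal max cᵀx s.t. Ax ≤ b, x ≥ 0  →  Dual min bᵀy s.t. Aᵀy ≥ c, y ≥ 0.

Minimize: z = 20y1 + 28y2 + 27y3

Subject to:
  3y1 + 5y2 + y3 ≥ 7
  y1 + y2 + 2y3 ≥ 2
  y1, y2, y3 ≥ 0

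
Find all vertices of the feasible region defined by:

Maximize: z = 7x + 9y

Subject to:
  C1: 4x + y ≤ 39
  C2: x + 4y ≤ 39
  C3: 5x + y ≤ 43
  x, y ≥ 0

(0, 0), (8.6, 0), (7, 8), (0, 9.75)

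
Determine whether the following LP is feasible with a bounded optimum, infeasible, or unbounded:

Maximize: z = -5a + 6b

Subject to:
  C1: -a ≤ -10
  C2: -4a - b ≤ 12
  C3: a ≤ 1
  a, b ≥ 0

Infeasible (no feasible solution exists)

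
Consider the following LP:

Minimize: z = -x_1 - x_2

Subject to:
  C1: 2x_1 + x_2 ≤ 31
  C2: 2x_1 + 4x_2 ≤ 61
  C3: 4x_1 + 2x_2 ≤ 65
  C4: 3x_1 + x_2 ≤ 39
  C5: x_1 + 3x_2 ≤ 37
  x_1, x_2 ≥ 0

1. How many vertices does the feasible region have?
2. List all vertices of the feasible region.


1. 4
2. (0, 0), (13, 0), (10, 9), (0, 12.33)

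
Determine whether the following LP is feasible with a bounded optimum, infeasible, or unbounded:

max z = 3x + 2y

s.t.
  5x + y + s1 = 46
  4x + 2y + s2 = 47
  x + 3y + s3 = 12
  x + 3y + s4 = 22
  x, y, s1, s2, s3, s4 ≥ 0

Feasible with a bounded optimal solution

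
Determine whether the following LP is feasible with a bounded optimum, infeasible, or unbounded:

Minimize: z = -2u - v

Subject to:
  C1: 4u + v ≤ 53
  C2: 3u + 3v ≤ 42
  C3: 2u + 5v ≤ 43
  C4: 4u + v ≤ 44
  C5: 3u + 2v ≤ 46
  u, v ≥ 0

Feasible with a bounded optimal solution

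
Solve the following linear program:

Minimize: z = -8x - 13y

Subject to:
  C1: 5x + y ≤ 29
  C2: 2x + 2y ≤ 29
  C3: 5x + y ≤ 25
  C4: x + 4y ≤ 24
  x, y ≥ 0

Evaluate the objective at each vertex of the feasible region:
  z(0, 0) = 0
  z(5, 0) = -40
  z(4, 5) = -97  ←
  z(0, 6) = -78
The minimum is at x = 4, y = 5.

x = 4, y = 5, z = -97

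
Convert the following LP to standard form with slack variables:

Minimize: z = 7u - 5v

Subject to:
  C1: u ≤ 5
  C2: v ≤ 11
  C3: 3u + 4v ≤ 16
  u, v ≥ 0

min z = 7u - 5v

s.t.
  u + s1 = 5
  v + s2 = 11
  3u + 4v + s3 = 16
  u, v, s1, s2, s3 ≥ 0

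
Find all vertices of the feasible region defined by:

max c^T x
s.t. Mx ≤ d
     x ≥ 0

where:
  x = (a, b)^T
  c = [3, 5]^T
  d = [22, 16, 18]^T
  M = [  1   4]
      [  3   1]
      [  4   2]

(0, 0), (4.5, 0), (2, 5), (0, 5.5)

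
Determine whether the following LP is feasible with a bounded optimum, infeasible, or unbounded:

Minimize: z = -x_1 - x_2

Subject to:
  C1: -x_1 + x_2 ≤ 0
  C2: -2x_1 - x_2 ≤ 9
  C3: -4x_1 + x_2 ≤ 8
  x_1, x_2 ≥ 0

Unbounded (objective can decrease without bound)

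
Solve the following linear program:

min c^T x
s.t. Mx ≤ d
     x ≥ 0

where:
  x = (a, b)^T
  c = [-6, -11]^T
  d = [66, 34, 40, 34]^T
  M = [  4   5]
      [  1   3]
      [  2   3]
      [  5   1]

Evaluate the objective at each vertex of the feasible region:
  z(0, 0) = 0
  z(6.8, 0) = -40.8
  z(4.952, 9.238) = -131.3
  z(4, 10) = -134  ←
  z(0, 11.33) = -124.7
The minimum is at a = 4, b = 10.

a = 4, b = 10, z = -134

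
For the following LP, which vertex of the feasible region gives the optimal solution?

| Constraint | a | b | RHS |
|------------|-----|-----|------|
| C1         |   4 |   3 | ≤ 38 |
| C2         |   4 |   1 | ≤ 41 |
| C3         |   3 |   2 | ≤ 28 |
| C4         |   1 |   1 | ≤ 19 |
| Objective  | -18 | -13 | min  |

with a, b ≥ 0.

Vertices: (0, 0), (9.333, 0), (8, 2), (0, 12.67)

Evaluate the objective at each vertex of the feasible region:
  z(0, 0) = 0
  z(9.333, 0) = -168
  z(8, 2) = -170  ←
  z(0, 12.67) = -164.7
The minimum is at a = 8, b = 2.

(8, 2)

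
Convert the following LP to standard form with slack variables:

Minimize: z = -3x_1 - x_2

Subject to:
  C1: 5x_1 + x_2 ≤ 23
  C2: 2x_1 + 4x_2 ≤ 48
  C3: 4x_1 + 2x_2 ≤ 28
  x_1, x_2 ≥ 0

min z = -3x_1 - x_2

s.t.
  5x_1 + x_2 + s1 = 23
  2x_1 + 4x_2 + s2 = 48
  4x_1 + 2x_2 + s3 = 28
  x_1, x_2, s1, s2, s3 ≥ 0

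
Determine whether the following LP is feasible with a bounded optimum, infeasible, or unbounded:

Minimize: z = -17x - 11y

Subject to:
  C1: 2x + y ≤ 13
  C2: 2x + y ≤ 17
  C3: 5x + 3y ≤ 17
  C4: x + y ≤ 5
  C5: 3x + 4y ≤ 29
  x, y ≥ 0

Feasible with a bounded optimal solution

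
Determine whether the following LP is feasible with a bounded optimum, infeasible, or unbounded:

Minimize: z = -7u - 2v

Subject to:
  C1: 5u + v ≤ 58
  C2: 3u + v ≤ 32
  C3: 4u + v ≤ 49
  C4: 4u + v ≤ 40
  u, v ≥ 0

Feasible with a bounded optimal solution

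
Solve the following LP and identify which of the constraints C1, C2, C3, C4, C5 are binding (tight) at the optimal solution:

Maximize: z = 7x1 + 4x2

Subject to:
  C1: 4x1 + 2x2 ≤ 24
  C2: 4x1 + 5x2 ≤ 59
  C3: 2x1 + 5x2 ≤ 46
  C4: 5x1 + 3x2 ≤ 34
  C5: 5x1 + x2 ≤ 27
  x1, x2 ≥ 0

At x1 = 2, x2 = 8, compute slack b - a·x for each constraint:
  C1: 24 − 24 = 0  (binding)
  C2: 59 − 48 = 11  (slack)
  C3: 46 − 44 = 2  (slack)
  C4: 34 − 34 = 0  (binding)
  C5: 27 − 18 = 9  (slack)

Optimal: x1 = 2, x2 = 8
Binding: C1, C4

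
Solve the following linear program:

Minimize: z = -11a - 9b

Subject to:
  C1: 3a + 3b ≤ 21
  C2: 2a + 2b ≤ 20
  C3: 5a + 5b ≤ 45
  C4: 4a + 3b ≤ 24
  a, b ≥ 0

Evaluate the objective at each vertex of the feasible region:
  z(0, 0) = 0
  z(6, 0) = -66
  z(3, 4) = -69  ←
  z(0, 7) = -63
The minimum is at a = 3, b = 4.

a = 3, b = 4, z = -69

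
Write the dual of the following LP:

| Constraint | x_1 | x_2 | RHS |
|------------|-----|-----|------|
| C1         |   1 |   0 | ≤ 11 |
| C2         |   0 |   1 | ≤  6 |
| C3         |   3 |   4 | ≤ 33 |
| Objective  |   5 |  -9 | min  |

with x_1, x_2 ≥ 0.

Primal min cᵀx s.t. Ax ≤ b, x ≥ 0  →  Dual max −bᵀy s.t. Aᵀy ≥ −c, y ≥ 0.

Maximize: z = -11y1 - 6y2 - 33y3

Subject to:
  y1 + 3y3 ≥ -5
  y2 + 4y3 ≥ 9
  y1, y2, y3 ≥ 0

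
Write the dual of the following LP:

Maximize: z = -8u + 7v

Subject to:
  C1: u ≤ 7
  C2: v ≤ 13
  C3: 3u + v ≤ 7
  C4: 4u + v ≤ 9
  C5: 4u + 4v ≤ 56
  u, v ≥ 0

Primal max cᵀx s.t. Ax ≤ b, x ≥ 0  →  Dual min bᵀy s.t. Aᵀy ≥ c, y ≥ 0.

Minimize: z = 7y1 + 13y2 + 7y3 + 9y4 + 56y5

Subject to:
  y1 + 3y3 + 4y4 + 4y5 ≥ -8
  y2 + y3 + y4 + 4y5 ≥ 7
  y1, y2, y3, y4, y5 ≥ 0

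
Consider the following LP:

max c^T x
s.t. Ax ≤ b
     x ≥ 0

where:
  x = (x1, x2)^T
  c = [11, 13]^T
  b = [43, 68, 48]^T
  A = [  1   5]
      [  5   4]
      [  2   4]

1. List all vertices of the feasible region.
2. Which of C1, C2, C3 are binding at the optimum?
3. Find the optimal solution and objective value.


1. (0, 0), (13.6, 0), (8, 7), (0, 8.6)
2. C1, C2
3. x1 = 8, x2 = 7, z = 179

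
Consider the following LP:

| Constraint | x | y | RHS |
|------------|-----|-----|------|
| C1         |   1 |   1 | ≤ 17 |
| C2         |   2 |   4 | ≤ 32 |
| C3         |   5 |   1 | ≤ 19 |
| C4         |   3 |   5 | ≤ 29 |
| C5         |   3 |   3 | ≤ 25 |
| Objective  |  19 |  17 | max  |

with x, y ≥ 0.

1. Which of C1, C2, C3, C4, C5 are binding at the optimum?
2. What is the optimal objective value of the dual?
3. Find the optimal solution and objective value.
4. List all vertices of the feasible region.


1. C3, C4
2. 125
3. x = 3, y = 4, z = 125
4. (0, 0), (3.8, 0), (3, 4), (0, 5.8)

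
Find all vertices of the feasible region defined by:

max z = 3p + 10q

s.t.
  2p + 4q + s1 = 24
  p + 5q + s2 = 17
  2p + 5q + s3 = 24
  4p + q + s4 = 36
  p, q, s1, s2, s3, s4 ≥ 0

(0, 0), (9, 0), (8.667, 1.333), (7, 2), (0, 3.4)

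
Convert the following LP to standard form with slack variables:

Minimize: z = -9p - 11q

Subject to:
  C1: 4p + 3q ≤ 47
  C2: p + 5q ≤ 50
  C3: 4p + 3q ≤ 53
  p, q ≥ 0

min z = -9p - 11q

s.t.
  4p + 3q + s1 = 47
  p + 5q + s2 = 50
  4p + 3q + s3 = 53
  p, q, s1, s2, s3 ≥ 0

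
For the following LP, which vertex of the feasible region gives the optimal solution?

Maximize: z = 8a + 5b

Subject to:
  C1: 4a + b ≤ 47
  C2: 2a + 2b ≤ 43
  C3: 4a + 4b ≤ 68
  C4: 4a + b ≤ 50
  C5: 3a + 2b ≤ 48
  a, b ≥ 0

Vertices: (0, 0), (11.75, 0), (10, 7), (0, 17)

Evaluate the objective at each vertex of the feasible region:
  z(0, 0) = 0
  z(11.75, 0) = 94
  z(10, 7) = 115  ←
  z(0, 17) = 85
The maximum is at a = 10, b = 7.

(10, 7)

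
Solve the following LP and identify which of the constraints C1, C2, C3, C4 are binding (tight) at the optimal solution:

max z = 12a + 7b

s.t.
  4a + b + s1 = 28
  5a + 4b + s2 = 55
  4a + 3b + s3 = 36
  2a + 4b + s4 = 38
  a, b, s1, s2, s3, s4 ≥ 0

At a = 6, b = 4, compute slack b - a·x for each constraint:
  C1: 28 − 28 = 0  (binding)
  C2: 55 − 46 = 9  (slack)
  C3: 36 − 36 = 0  (binding)
  C4: 38 − 28 = 10  (slack)

Optimal: a = 6, b = 4
Binding: C1, C3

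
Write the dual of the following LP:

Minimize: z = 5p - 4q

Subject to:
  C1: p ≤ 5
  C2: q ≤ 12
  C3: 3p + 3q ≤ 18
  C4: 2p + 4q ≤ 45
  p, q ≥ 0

Primal min cᵀx s.t. Ax ≤ b, x ≥ 0  →  Dual max −bᵀy s.t. Aᵀy ≥ −c, y ≥ 0.

Maximize: z = -5y1 - 12y2 - 18y3 - 45y4

Subject to:
  y1 + 3y3 + 2y4 ≥ -5
  y2 + 3y3 + 4y4 ≥ 4
  y1, y2, y3, y4 ≥ 0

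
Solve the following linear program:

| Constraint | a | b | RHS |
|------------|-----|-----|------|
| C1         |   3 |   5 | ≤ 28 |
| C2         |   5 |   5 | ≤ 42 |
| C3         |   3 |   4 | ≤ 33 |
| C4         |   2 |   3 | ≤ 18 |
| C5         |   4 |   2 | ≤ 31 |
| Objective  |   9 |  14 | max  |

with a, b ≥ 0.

Evaluate the objective at each vertex of the feasible region:
  z(0, 0) = 0
  z(7.75, 0) = 69.75
  z(7.125, 1.25) = 81.62
  z(6, 2) = 82  ←
  z(0, 5.6) = 78.4
The maximum is at a = 6, b = 2.

a = 6, b = 2, z = 82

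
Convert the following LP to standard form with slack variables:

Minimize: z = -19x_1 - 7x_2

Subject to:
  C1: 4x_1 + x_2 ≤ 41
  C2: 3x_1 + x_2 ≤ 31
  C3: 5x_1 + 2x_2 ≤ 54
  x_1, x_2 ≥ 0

min z = -19x_1 - 7x_2

s.t.
  4x_1 + x_2 + s1 = 41
  3x_1 + x_2 + s2 = 31
  5x_1 + 2x_2 + s3 = 54
  x_1, x_2, s1, s2, s3 ≥ 0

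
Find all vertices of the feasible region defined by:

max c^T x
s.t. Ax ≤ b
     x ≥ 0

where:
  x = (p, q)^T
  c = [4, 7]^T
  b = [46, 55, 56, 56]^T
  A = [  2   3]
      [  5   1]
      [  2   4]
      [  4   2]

(0, 0), (11, 0), (9.154, 9.231), (8, 10), (0, 14)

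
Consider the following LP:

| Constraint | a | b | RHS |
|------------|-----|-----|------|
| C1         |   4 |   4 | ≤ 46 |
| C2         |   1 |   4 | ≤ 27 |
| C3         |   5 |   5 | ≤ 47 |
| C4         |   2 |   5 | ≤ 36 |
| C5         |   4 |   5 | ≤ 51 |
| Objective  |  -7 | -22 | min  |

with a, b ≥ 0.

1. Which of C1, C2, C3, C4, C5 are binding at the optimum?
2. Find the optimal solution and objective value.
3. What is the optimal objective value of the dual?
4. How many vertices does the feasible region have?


1. C2, C4
2. a = 3, b = 6, z = -153
3. -153
4. 5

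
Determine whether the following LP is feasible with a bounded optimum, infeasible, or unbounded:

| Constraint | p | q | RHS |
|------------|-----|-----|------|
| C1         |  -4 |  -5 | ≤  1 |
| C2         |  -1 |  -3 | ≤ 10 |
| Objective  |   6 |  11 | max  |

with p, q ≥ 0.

Unbounded (objective can increase without bound)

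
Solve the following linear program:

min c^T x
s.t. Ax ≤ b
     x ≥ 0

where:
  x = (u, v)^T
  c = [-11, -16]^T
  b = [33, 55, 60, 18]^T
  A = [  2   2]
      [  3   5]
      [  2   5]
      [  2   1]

Evaluate the objective at each vertex of the feasible region:
  z(0, 0) = 0
  z(9, 0) = -99
  z(5, 8) = -183  ←
  z(0, 11) = -176
The minimum is at u = 5, v = 8.

u = 5, v = 8, z = -183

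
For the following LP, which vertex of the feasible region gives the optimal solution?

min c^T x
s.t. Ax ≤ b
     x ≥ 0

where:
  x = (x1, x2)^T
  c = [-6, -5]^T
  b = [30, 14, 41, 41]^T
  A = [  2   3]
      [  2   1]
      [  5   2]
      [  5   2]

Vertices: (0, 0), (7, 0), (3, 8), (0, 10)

Evaluate the objective at each vertex of the feasible region:
  z(0, 0) = 0
  z(7, 0) = -42
  z(3, 8) = -58  ←
  z(0, 10) = -50
The minimum is at x1 = 3, x2 = 8.

(3, 8)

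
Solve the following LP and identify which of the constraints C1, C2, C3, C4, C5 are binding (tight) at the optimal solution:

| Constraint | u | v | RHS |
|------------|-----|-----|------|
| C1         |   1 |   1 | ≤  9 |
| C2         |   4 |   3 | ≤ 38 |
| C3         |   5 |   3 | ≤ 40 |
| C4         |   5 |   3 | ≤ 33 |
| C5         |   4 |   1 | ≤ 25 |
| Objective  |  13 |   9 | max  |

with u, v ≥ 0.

At u = 3, v = 6, compute slack b - a·x for each constraint:
  C1: 9 − 9 = 0  (binding)
  C2: 38 − 30 = 8  (slack)
  C3: 40 − 33 = 7  (slack)
  C4: 33 − 33 = 0  (binding)
  C5: 25 − 18 = 7  (slack)

Optimal: u = 3, v = 6
Binding: C1, C4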